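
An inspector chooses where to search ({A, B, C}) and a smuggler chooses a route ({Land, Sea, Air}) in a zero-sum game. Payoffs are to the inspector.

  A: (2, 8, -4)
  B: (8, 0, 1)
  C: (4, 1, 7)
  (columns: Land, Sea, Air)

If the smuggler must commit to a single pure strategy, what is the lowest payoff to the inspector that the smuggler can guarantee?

7

Column maxima: Land → 8, Sea → 8, Air → 7.
The smallest of these is 7.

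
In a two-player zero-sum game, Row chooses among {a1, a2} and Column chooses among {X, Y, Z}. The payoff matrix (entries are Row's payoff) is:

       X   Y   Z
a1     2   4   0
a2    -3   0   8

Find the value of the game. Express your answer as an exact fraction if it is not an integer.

16/13

Row minima: a1 → 0, a2 → -3; maximin = 0.
Column maxima: X → 2, Y → 4, Z → 8; minimax = 2.
0 ≠ 2, so there is no saddle point; optimal play is mixed.
Y is strictly dominated by X (it gives Row strictly more in every row), so Column never plays it.
On the remaining 2×2 (a1, a2 vs X, Z):
Let Row play a1 with probability p. Expected payoff against X: 2p + (-3)(1−p) = 5p − 3; against Z: 0p + 8(1−p) = −8p + 8.
Setting these equal: 5p − 3 = −8p + 8 ⇒ 13p = 11 ⇒ p = 11/13, and the value is (5)·(11/13) − 3 = 16/13.
For Column: with q = P(X), equating a1's and a2's payoffs gives 2q = −11q + 8 ⇒ q = 8/13.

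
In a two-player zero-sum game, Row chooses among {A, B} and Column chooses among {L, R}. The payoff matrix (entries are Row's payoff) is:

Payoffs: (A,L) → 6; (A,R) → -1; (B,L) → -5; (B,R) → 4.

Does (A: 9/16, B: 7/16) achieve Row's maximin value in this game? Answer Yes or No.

Yes

Against L this mix gives (9/16)·6 + (7/16)·(-5) = 19/16.
Against R this mix gives (9/16)·(-1) + (7/16)·4 = 19/16.
All of Column's active replies (L, R) yield 19/16, and no column does worse for Row. The mix makes Column indifferent and guarantees 19/16, so it is optimal.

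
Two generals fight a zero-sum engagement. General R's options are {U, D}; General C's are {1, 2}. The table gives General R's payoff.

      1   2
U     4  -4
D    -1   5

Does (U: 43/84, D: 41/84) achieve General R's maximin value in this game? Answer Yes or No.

Against 1 this mix gives (43/84)·4 + (41/84)·(-1) = 131/84.
Against 2 this mix gives (43/84)·(-4) + (41/84)·5 = 11/28.
General C will play 2, holding General R to 11/28. Shifting weight toward the row that does better against 2 would raise this floor (the equalizing mix achieves 8/7 against both 2 and 1), so the proposed strategy is not optimal.

No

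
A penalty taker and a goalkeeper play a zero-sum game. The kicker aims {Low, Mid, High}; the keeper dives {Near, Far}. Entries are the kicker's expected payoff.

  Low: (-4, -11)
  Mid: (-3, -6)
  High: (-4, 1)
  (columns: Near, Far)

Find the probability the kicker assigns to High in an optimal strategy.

Row minima: Low → -11, Mid → -6, High → -4; maximin = -4.
Column maxima: Near → -3, Far → 1; minimax = -3.
-4 ≠ -3, so there is no saddle point; optimal play is mixed.
Low is strictly dominated by Mid, so the kicker never plays it.
On the remaining 2×2 (Mid, High vs Near, Far):
Let the kicker play Mid with probability p. Expected payoff against Near: (-3)p + (-4)(1−p) = p − 4; against Far: (-6)p + 1(1−p) = −7p + 1.
Setting these equal: p − 4 = −7p + 1 ⇒ 8p = 5 ⇒ p = 5/8, and the value is (1)·(5/8) − 4 = -27/8.
For the keeper: with q = P(Near), equating Mid's and High's payoffs gives 3q − 6 = −5q + 1 ⇒ q = 7/8.

3/8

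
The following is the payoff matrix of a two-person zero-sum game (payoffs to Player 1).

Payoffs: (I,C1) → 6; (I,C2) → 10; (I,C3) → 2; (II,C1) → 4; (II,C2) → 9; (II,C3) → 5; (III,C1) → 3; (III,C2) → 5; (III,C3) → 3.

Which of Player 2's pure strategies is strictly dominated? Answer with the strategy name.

C1 holds Player 1's payoff strictly below C2 in every row: 6 < 10, 4 < 9, 3 < 5.
So C2 is strictly dominated for Player 2.

C2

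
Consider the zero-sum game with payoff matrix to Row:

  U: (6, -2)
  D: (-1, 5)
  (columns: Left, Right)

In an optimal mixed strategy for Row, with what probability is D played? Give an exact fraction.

Row minima: U → -2, D → -1; maximin = -1.
Column maxima: Left → 6, Right → 5; minimax = 5.
-1 ≠ 5, so there is no saddle point; optimal play is mixed.
Let Row play U with probability p. Expected payoff against Left: 6p + (-1)(1−p) = 7p − 1; against Right: (-2)p + 5(1−p) = −7p + 5.
Setting these equal: 7p − 1 = −7p + 5 ⇒ 14p = 6 ⇒ p = 3/7, and the value is (7)·(3/7) − 1 = 2.
For Column: with q = P(Left), equating U's and D's payoffs gives 8q − 2 = −6q + 5 ⇒ q = 1/2.

4/7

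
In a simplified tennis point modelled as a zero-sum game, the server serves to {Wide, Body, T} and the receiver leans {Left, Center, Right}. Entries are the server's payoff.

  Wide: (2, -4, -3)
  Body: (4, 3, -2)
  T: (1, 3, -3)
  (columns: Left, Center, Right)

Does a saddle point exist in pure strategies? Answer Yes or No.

Yes

Row minima: Wide → -4, Body → -2, T → -3; maximin = -2.
Column maxima: Left → 4, Center → 3, Right → -2; minimax = -2.
maximin = minimax = -2, so a saddle point exists.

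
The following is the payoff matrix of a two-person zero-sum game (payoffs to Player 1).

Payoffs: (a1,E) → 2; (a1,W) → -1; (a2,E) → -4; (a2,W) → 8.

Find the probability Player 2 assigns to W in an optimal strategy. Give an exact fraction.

2/5

Row minima: a1 → -1, a2 → -4; maximin = -1.
Column maxima: E → 2, W → 8; minimax = 2.
-1 ≠ 2, so there is no saddle point; optimal play is mixed.
Let Player 1 play a1 with probability p. Expected payoff against E: 2p + (-4)(1−p) = 6p − 4; against W: (-1)p + 8(1−p) = −9p + 8.
Setting these equal: 6p − 4 = −9p + 8 ⇒ 15p = 12 ⇒ p = 4/5, and the value is (6)·(4/5) − 4 = 4/5.
For Player 2: with q = P(E), equating a1's and a2's payoffs gives 3q − 1 = −12q + 8 ⇒ q = 3/5.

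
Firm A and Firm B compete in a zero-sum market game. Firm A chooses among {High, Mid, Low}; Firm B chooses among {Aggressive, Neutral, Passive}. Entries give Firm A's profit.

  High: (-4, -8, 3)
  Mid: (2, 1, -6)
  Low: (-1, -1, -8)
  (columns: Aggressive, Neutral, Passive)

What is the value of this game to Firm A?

Row minima: High → -8, Mid → -6, Low → -8; maximin = -6.
Column maxima: Aggressive → 2, Neutral → 1, Passive → 3; minimax = 1.
-6 ≠ 1, so there is no saddle point; optimal play is mixed.
Low is strictly dominated by Mid, so Firm A never plays it.
With Low eliminated, Aggressive is strictly dominated by Neutral (it gives Firm A strictly more in every remaining row), so Firm B never plays it.
On the remaining 2×2 (High, Mid vs Neutral, Passive):
Let Firm A play High with probability p. Expected payoff against Neutral: (-8)p + 1(1−p) = −9p + 1; against Passive: 3p + (-6)(1−p) = 9p − 6.
Setting these equal: −9p + 1 = 9p − 6 ⇒ −18p = -7 ⇒ p = 7/18, and the value is (-9)·(7/18) + 1 = -5/2.
For Firm B: with q = P(Neutral), equating High's and Mid's payoffs gives −11q + 3 = 7q − 6 ⇒ q = 1/2.

-5/2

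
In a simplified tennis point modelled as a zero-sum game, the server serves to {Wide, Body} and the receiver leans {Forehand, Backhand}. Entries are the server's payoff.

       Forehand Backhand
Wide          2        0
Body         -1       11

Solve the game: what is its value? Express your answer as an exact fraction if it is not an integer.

11/7

Row minima: Wide → 0, Body → -1; maximin = 0.
Column maxima: Forehand → 2, Backhand → 11; minimax = 2.
0 ≠ 2, so there is no saddle point; optimal play is mixed.
Let the server play Wide with probability p. Expected payoff against Forehand: 2p + (-1)(1−p) = 3p − 1; against Backhand: 0p + 11(1−p) = −11p + 11.
Setting these equal: 3p − 1 = −11p + 11 ⇒ 14p = 12 ⇒ p = 6/7, and the value is (3)·(6/7) − 1 = 11/7.
For the receiver: with q = P(Forehand), equating Wide's and Body's payoffs gives 2q = −12q + 11 ⇒ q = 11/14.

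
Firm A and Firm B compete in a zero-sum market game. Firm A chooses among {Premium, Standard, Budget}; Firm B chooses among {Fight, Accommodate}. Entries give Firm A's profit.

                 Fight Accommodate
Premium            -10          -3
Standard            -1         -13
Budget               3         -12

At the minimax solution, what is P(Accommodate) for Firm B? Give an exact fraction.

13/22

Row minima: Premium → -10, Standard → -13, Budget → -12; maximin = -10.
Column maxima: Fight → 3, Accommodate → -3; minimax = -3.
-10 ≠ -3, so there is no saddle point; optimal play is mixed.
Standard is strictly dominated by Budget, so Firm A never plays it.
On the remaining 2×2 (Premium, Budget vs Fight, Accommodate):
Let Firm A play Premium with probability p. Expected payoff against Fight: (-10)p + 3(1−p) = −13p + 3; against Accommodate: (-3)p + (-12)(1−p) = 9p − 12.
Setting these equal: −13p + 3 = 9p − 12 ⇒ −22p = -15 ⇒ p = 15/22, and the value is (-13)·(15/22) + 3 = -129/22.
For Firm B: with q = P(Fight), equating Premium's and Budget's payoffs gives −7q − 3 = 15q − 12 ⇒ q = 9/22.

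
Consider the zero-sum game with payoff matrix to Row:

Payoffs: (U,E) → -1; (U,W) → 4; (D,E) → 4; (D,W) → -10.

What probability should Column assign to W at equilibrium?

Row minima: U → -1, D → -10; maximin = -1.
Column maxima: E → 4, W → 4; minimax = 4.
-1 ≠ 4, so there is no saddle point; optimal play is mixed.
Let Row play U with probability p. Expected payoff against E: (-1)p + 4(1−p) = −5p + 4; against W: 4p + (-10)(1−p) = 14p − 10.
Setting these equal: −5p + 4 = 14p − 10 ⇒ −19p = -14 ⇒ p = 14/19, and the value is (-5)·(14/19) + 4 = 6/19.
For Column: with q = P(E), equating U's and D's payoffs gives −5q + 4 = 14q − 10 ⇒ q = 14/19.

5/19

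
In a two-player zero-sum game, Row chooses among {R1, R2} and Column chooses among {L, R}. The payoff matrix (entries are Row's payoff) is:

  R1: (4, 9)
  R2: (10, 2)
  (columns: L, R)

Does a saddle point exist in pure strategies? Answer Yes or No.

Row minima: R1 → 4, R2 → 2; maximin = 4.
Column maxima: L → 10, R → 9; minimax = 9.
4 ≠ 9, so no pure-strategy equilibrium exists.

No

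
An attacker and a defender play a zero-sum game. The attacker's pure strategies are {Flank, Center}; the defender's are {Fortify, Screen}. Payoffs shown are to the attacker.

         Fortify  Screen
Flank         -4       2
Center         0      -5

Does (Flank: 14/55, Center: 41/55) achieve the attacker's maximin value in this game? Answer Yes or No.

Against Fortify this mix gives (14/55)·(-4) + (41/55)·0 = -56/55.
Against Screen this mix gives (14/55)·2 + (41/55)·(-5) = -177/55.
The defender will play Screen, holding the attacker to -177/55. Shifting weight toward the row that does better against Screen would raise this floor (the equalizing mix achieves -20/11 against both Screen and Fortify), so the proposed strategy is not optimal.

No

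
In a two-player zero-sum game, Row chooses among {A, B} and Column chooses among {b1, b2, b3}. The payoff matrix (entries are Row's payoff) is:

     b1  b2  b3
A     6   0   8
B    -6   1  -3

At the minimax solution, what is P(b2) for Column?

12/13

Row minima: A → 0, B → -6; maximin = 0.
Column maxima: b1 → 6, b2 → 1, b3 → 8; minimax = 1.
0 ≠ 1, so there is no saddle point; optimal play is mixed.
b3 is strictly dominated by b1 (it gives Row strictly more in every row), so Column never plays it.
On the remaining 2×2 (A, B vs b1, b2):
Let Row play A with probability p. Expected payoff against b1: 6p + (-6)(1−p) = 12p − 6; against b2: 0p + 1(1−p) = −p + 1.
Setting these equal: 12p − 6 = −p + 1 ⇒ 13p = 7 ⇒ p = 7/13, and the value is (12)·(7/13) − 6 = 6/13.
For Column: with q = P(b1), equating A's and B's payoffs gives 6q = −7q + 1 ⇒ q = 1/13.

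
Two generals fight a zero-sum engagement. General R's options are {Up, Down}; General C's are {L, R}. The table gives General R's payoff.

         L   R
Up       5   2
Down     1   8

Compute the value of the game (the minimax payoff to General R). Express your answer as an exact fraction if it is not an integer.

19/5

Row minima: Up → 2, Down → 1; maximin = 2.
Column maxima: L → 5, R → 8; minimax = 5.
2 ≠ 5, so there is no saddle point; optimal play is mixed.
Let General R play Up with probability p. Expected payoff against L: 5p + 1(1−p) = 4p + 1; against R: 2p + 8(1−p) = −6p + 8.
Setting these equal: 4p + 1 = −6p + 8 ⇒ 10p = 7 ⇒ p = 7/10, and the value is (4)·(7/10) + 1 = 19/5.
For General C: with q = P(L), equating Up's and Down's payoffs gives 3q + 2 = −7q + 8 ⇒ q = 3/5.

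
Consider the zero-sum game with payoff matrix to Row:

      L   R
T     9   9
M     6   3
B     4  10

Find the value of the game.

9

Row minima: T → 9, M → 3, B → 4; maximin = 9.
Column maxima: L → 9, R → 10; minimax = 9.
Since maximin = minimax = 9, there is a saddle point and the value is 9.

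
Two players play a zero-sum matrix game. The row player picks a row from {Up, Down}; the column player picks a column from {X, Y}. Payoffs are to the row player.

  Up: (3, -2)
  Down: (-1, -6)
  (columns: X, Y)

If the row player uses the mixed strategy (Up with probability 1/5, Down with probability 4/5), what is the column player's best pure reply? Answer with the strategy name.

If the column player plays X, the row player's expected payoff is (1/5)·3 + (4/5)·(-1) = -1/5.
If the column player plays Y, the row player's expected payoff is (1/5)·(-2) + (4/5)·(-6) = -26/5.
The column player minimizes the row player's payoff; the smallest is -26/5, so the best response is Y.

Y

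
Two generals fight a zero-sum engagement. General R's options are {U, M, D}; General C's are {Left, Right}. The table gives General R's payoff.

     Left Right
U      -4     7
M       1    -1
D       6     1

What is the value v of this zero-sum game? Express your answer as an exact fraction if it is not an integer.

Row minima: U → -4, M → -1, D → 1; maximin = 1.
Column maxima: Left → 6, Right → 7; minimax = 6.
1 ≠ 6, so there is no saddle point; optimal play is mixed.
M is strictly dominated by D, so General R never plays it.
On the remaining 2×2 (U, D vs Left, Right):
Let General R play U with probability p. Expected payoff against Left: (-4)p + 6(1−p) = −10p + 6; against Right: 7p + 1(1−p) = 6p + 1.
Setting these equal: −10p + 6 = 6p + 1 ⇒ −16p = -5 ⇒ p = 5/16, and the value is (-10)·(5/16) + 6 = 23/8.
For General C: with q = P(Left), equating U's and D's payoffs gives −11q + 7 = 5q + 1 ⇒ q = 3/8.

23/8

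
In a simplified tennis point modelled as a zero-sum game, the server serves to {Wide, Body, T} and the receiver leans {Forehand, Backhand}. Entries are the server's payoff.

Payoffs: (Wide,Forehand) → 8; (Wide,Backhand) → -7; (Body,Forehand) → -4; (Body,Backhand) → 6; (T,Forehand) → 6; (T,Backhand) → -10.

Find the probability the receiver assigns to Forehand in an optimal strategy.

13/25

Row minima: Wide → -7, Body → -4, T → -10; maximin = -4.
Column maxima: Forehand → 8, Backhand → 6; minimax = 6.
-4 ≠ 6, so there is no saddle point; optimal play is mixed.
T is strictly dominated by Wide, so the server never plays it.
On the remaining 2×2 (Wide, Body vs Forehand, Backhand):
Let the server play Wide with probability p. Expected payoff against Forehand: 8p + (-4)(1−p) = 12p − 4; against Backhand: (-7)p + 6(1−p) = −13p + 6.
Setting these equal: 12p − 4 = −13p + 6 ⇒ 25p = 10 ⇒ p = 2/5, and the value is (12)·(2/5) − 4 = 4/5.
For the receiver: with q = P(Forehand), equating Wide's and Body's payoffs gives 15q − 7 = −10q + 6 ⇒ q = 13/25.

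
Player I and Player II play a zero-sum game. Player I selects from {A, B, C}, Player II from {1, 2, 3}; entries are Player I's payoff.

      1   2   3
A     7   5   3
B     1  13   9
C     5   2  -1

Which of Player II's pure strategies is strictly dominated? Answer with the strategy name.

2

3 holds Player I's payoff strictly below 2 in every row: 3 < 5, 9 < 13, -1 < 2.
So 2 is strictly dominated for Player II.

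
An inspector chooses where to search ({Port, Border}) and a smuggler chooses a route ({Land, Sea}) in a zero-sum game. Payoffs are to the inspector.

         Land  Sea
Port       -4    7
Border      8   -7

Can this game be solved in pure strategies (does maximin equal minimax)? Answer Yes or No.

Row minima: Port → -4, Border → -7; maximin = -4.
Column maxima: Land → 8, Sea → 7; minimax = 7.
-4 ≠ 7, so no pure-strategy equilibrium exists.

No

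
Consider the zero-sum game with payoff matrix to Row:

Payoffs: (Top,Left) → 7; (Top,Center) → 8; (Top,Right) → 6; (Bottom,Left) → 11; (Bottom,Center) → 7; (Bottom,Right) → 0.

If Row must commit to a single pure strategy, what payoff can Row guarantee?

6

Row minima: Top → 6, Bottom → 0.
The best of these is 6.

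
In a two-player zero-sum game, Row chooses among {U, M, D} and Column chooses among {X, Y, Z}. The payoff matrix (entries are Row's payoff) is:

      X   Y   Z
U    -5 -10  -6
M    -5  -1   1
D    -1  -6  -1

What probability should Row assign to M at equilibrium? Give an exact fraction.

Row minima: U → -10, M → -5, D → -6; maximin = -5.
Column maxima: X → -1, Y → -1, Z → 1; minimax = -1.
-5 ≠ -1, so there is no saddle point; optimal play is mixed.
U is strictly dominated by D, so Row never plays it.
Z is strictly dominated by Y (it gives Row strictly more in every row), so Column never plays it.
On the remaining 2×2 (M, D vs X, Y):
Let Row play M with probability p. Expected payoff against X: (-5)p + (-1)(1−p) = −4p − 1; against Y: (-1)p + (-6)(1−p) = 5p − 6.
Setting these equal: −4p − 1 = 5p − 6 ⇒ −9p = -5 ⇒ p = 5/9, and the value is (-4)·(5/9) − 1 = -29/9.
For Column: with q = P(X), equating M's and D's payoffs gives −4q − 1 = 5q − 6 ⇒ q = 5/9.

5/9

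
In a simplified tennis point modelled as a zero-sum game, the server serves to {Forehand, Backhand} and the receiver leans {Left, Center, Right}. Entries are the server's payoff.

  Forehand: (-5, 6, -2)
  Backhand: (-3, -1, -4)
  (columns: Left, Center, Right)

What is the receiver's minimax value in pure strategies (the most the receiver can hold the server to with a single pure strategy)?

-3

Column maxima: Left → -3, Center → 6, Right → -2.
The smallest of these is -3.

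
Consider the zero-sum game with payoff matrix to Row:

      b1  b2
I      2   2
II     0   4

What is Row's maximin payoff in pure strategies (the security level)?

Row minima: I → 2, II → 0.
The best of these is 2.

2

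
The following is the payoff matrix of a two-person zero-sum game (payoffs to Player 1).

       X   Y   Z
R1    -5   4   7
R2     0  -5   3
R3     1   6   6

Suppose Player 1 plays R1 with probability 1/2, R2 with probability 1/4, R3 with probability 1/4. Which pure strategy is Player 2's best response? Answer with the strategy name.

If Player 2 plays X, Player 1's expected payoff is (1/2)·(-5) + (1/4)·0 + (1/4)·1 = -9/4.
If Player 2 plays Y, Player 1's expected payoff is (1/2)·4 + (1/4)·(-5) + (1/4)·6 = 9/4.
If Player 2 plays Z, Player 1's expected payoff is (1/2)·7 + (1/4)·3 + (1/4)·6 = 23/4.
Player 2 minimizes Player 1's payoff; the smallest is -9/4, so the best response is X.

X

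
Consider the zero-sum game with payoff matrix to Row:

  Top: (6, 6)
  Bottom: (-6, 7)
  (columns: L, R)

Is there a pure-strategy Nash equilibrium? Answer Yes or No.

Row minima: Top → 6, Bottom → -6; maximin = 6.
Column maxima: L → 6, R → 7; minimax = 6.
maximin = minimax = 6, so a saddle point exists.

Yes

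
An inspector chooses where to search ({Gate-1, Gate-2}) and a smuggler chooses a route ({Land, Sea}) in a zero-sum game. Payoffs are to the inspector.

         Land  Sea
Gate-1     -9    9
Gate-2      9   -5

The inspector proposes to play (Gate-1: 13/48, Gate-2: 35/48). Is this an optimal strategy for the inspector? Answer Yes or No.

Against Land this mix gives (13/48)·(-9) + (35/48)·9 = 33/8.
Against Sea this mix gives (13/48)·9 + (35/48)·(-5) = -29/24.
The smuggler will play Sea, holding the inspector to -29/24. Shifting weight toward the row that does better against Sea would raise this floor (the equalizing mix achieves 9/8 against both Sea and Land), so the proposed strategy is not optimal.

No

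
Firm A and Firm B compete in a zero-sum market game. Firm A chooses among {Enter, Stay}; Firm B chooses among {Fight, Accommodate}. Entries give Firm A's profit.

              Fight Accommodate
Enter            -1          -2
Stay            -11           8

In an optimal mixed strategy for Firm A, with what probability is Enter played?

Row minima: Enter → -2, Stay → -11; maximin = -2.
Column maxima: Fight → -1, Accommodate → 8; minimax = -1.
-2 ≠ -1, so there is no saddle point; optimal play is mixed.
Let Firm A play Enter with probability p. Expected payoff against Fight: (-1)p + (-11)(1−p) = 10p − 11; against Accommodate: (-2)p + 8(1−p) = −10p + 8.
Setting these equal: 10p − 11 = −10p + 8 ⇒ 20p = 19 ⇒ p = 19/20, and the value is (10)·(19/20) − 11 = -3/2.
For Firm B: with q = P(Fight), equating Enter's and Stay's payoffs gives q − 2 = −19q + 8 ⇒ q = 1/2.

19/20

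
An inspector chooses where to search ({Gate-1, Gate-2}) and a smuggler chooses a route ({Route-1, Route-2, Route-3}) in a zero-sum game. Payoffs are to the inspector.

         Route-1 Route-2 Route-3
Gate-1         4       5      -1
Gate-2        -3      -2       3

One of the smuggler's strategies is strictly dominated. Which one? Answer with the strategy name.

Route-1 holds the inspector's payoff strictly below Route-2 in every row: 4 < 5, -3 < -2.
So Route-2 is strictly dominated for the smuggler.

Route-2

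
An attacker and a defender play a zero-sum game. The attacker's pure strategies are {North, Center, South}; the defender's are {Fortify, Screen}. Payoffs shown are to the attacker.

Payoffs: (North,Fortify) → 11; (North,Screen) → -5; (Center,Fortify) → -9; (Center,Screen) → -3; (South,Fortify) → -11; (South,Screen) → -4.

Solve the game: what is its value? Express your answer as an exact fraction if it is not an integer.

Row minima: North → -5, Center → -9, South → -11; maximin = -5.
Column maxima: Fortify → 11, Screen → -3; minimax = -3.
-5 ≠ -3, so there is no saddle point; optimal play is mixed.
South is strictly dominated by Center, so the attacker never plays it.
On the remaining 2×2 (North, Center vs Fortify, Screen):
Let the attacker play North with probability p. Expected payoff against Fortify: 11p + (-9)(1−p) = 20p − 9; against Screen: (-5)p + (-3)(1−p) = −2p − 3.
Setting these equal: 20p − 9 = −2p − 3 ⇒ 22p = 6 ⇒ p = 3/11, and the value is (20)·(3/11) − 9 = -39/11.
For the defender: with q = P(Fortify), equating North's and Center's payoffs gives 16q − 5 = −6q − 3 ⇒ q = 1/11.

-39/11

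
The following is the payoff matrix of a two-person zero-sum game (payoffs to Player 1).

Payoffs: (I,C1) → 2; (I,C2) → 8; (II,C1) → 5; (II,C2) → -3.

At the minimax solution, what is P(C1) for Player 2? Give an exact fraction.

11/14

Row minima: I → 2, II → -3; maximin = 2.
Column maxima: C1 → 5, C2 → 8; minimax = 5.
2 ≠ 5, so there is no saddle point; optimal play is mixed.
Let Player 1 play I with probability p. Expected payoff against C1: 2p + 5(1−p) = −3p + 5; against C2: 8p + (-3)(1−p) = 11p − 3.
Setting these equal: −3p + 5 = 11p − 3 ⇒ −14p = -8 ⇒ p = 4/7, and the value is (-3)·(4/7) + 5 = 23/7.
For Player 2: with q = P(C1), equating I's and II's payoffs gives −6q + 8 = 8q − 3 ⇒ q = 11/14.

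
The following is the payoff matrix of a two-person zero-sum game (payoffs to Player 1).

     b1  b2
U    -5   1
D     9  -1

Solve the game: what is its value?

Row minima: U → -5, D → -1; maximin = -1.
Column maxima: b1 → 9, b2 → 1; minimax = 1.
-1 ≠ 1, so there is no saddle point; optimal play is mixed.
Let Player 1 play U with probability p. Expected payoff against b1: (-5)p + 9(1−p) = −14p + 9; against b2: 1p + (-1)(1−p) = 2p − 1.
Setting these equal: −14p + 9 = 2p − 1 ⇒ −16p = -10 ⇒ p = 5/8, and the value is (-14)·(5/8) + 9 = 1/4.
For Player 2: with q = P(b1), equating U's and D's payoffs gives −6q + 1 = 10q − 1 ⇒ q = 1/8.

1/4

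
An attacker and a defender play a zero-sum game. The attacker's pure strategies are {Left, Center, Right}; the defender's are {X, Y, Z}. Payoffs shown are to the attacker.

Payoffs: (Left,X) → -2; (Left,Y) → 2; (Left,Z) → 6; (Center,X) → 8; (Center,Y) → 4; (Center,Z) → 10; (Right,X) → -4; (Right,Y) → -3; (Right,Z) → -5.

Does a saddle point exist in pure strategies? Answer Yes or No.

Row minima: Left → -2, Center → 4, Right → -5; maximin = 4.
Column maxima: X → 8, Y → 4, Z → 10; minimax = 4.
maximin = minimax = 4, so a saddle point exists.

Yes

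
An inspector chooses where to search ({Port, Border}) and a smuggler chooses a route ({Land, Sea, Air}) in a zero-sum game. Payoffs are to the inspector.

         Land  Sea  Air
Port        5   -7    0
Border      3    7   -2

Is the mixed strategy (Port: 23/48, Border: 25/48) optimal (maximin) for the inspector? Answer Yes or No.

Against Land this mix gives (23/48)·5 + (25/48)·3 = 95/24.
Against Sea this mix gives (23/48)·(-7) + (25/48)·7 = 7/24.
Against Air this mix gives (23/48)·0 + (25/48)·(-2) = -25/24.
The smuggler will play Air, holding the inspector to -25/24. Shifting weight toward the row that does better against Air would raise this floor (the equalizing mix achieves -7/8 against both Air and Sea), so the proposed strategy is not optimal.

No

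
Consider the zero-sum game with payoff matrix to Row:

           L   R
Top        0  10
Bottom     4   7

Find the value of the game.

Row minima: Top → 0, Bottom → 4; maximin = 4.
Column maxima: L → 4, R → 10; minimax = 4.
Since maximin = minimax = 4, there is a saddle point and the value is 4.

4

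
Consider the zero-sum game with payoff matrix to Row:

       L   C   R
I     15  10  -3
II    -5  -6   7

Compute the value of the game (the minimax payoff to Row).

Row minima: I → -3, II → -6; maximin = -3.
Column maxima: L → 15, C → 10, R → 7; minimax = 7.
-3 ≠ 7, so there is no saddle point; optimal play is mixed.
L is strictly dominated by C (it gives Row strictly more in every row), so Column never plays it.
On the remaining 2×2 (I, II vs C, R):
Let Row play I with probability p. Expected payoff against C: 10p + (-6)(1−p) = 16p − 6; against R: (-3)p + 7(1−p) = −10p + 7.
Setting these equal: 16p − 6 = −10p + 7 ⇒ 26p = 13 ⇒ p = 1/2, and the value is (16)·(1/2) − 6 = 2.
For Column: with q = P(C), equating I's and II's payoffs gives 13q − 3 = −13q + 7 ⇒ q = 5/13.

2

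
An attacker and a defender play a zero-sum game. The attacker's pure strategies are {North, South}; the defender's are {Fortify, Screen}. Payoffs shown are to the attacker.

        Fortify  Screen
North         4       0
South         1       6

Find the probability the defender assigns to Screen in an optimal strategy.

Row minima: North → 0, South → 1; maximin = 1.
Column maxima: Fortify → 4, Screen → 6; minimax = 4.
1 ≠ 4, so there is no saddle point; optimal play is mixed.
Let the attacker play North with probability p. Expected payoff against Fortify: 4p + 1(1−p) = 3p + 1; against Screen: 0p + 6(1−p) = −6p + 6.
Setting these equal: 3p + 1 = −6p + 6 ⇒ 9p = 5 ⇒ p = 5/9, and the value is (3)·(5/9) + 1 = 8/3.
For the defender: with q = P(Fortify), equating North's and South's payoffs gives 4q = −5q + 6 ⇒ q = 2/3.

1/3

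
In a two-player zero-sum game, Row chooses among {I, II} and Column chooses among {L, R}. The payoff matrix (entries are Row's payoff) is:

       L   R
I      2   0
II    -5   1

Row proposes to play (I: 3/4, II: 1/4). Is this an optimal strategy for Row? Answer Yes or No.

Against L this mix gives (3/4)·2 + (1/4)·(-5) = 1/4.
Against R this mix gives (3/4)·0 + (1/4)·1 = 1/4.
All of Column's active replies (L, R) yield 1/4, and no column does worse for Row. The mix makes Column indifferent and guarantees 1/4, so it is optimal.

Yes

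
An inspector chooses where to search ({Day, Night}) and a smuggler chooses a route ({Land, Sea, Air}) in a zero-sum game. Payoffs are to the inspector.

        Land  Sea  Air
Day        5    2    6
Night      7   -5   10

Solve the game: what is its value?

2

Row minima: Day → 2, Night → -5; maximin = 2.
Column maxima: Land → 7, Sea → 2, Air → 10; minimax = 2.
Since maximin = minimax = 2, there is a saddle point and the value is 2.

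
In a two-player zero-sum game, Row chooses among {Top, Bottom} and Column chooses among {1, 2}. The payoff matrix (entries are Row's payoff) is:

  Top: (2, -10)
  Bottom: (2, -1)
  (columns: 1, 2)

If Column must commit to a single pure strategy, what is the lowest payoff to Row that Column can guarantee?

Column maxima: 1 → 2, 2 → -1.
The smallest of these is -1.

-1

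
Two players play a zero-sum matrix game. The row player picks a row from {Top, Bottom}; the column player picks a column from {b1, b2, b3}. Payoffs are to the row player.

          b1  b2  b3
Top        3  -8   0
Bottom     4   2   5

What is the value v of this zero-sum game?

2

Row minima: Top → -8, Bottom → 2; maximin = 2.
Column maxima: b1 → 4, b2 → 2, b3 → 5; minimax = 2.
Since maximin = minimax = 2, there is a saddle point and the value is 2.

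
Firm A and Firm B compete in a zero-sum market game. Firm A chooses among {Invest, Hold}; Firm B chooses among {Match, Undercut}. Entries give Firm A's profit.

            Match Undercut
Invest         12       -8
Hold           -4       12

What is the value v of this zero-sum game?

Row minima: Invest → -8, Hold → -4; maximin = -4.
Column maxima: Match → 12, Undercut → 12; minimax = 12.
-4 ≠ 12, so there is no saddle point; optimal play is mixed.
Let Firm A play Invest with probability p. Expected payoff against Match: 12p + (-4)(1−p) = 16p − 4; against Undercut: (-8)p + 12(1−p) = −20p + 12.
Setting these equal: 16p − 4 = −20p + 12 ⇒ 36p = 16 ⇒ p = 4/9, and the value is (16)·(4/9) − 4 = 28/9.
For Firm B: with q = P(Match), equating Invest's and Hold's payoffs gives 20q − 8 = −16q + 12 ⇒ q = 5/9.

28/9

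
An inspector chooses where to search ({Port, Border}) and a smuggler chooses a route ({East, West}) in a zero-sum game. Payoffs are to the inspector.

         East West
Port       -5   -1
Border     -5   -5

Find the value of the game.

-5

Row minima: Port → -5, Border → -5; maximin = -5.
Column maxima: East → -5, West → -1; minimax = -5.
Since maximin = minimax = -5, there is a saddle point and the value is -5.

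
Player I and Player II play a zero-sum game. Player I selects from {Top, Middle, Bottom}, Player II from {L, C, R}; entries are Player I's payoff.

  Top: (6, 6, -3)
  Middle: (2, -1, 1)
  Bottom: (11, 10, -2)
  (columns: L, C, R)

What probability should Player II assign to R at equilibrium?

11/14

Row minima: Top → -3, Middle → -1, Bottom → -2; maximin = -1.
Column maxima: L → 11, C → 10, R → 1; minimax = 1.
-1 ≠ 1, so there is no saddle point; optimal play is mixed.
Top is strictly dominated by Bottom, so Player I never plays it.
With Top eliminated, L is strictly dominated by C (it gives Player I strictly more in every remaining row), so Player II never plays it.
On the remaining 2×2 (Middle, Bottom vs C, R):
Let Player I play Middle with probability p. Expected payoff against C: (-1)p + 10(1−p) = −11p + 10; against R: 1p + (-2)(1−p) = 3p − 2.
Setting these equal: −11p + 10 = 3p − 2 ⇒ −14p = -12 ⇒ p = 6/7, and the value is (-11)·(6/7) + 10 = 4/7.
For Player II: with q = P(C), equating Middle's and Bottom's payoffs gives −2q + 1 = 12q − 2 ⇒ q = 3/14.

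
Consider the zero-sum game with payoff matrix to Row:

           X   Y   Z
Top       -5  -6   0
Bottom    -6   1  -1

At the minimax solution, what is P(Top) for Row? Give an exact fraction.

Row minima: Top → -6, Bottom → -6; maximin = -6.
Column maxima: X → -5, Y → 1, Z → 0; minimax = -5.
-6 ≠ -5, so there is no saddle point; optimal play is mixed.
Z is strictly dominated by X (it gives Row strictly more in every row), so Column never plays it.
On the remaining 2×2 (Top, Bottom vs X, Y):
Let Row play Top with probability p. Expected payoff against X: (-5)p + (-6)(1−p) = p − 6; against Y: (-6)p + 1(1−p) = −7p + 1.
Setting these equal: p − 6 = −7p + 1 ⇒ 8p = 7 ⇒ p = 7/8, and the value is (1)·(7/8) − 6 = -41/8.
For Column: with q = P(X), equating Top's and Bottom's payoffs gives q − 6 = −7q + 1 ⇒ q = 7/8.

7/8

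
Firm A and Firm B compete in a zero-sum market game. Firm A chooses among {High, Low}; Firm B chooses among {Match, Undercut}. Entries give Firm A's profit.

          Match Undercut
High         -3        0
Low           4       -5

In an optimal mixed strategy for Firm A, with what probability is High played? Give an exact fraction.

Row minima: High → -3, Low → -5; maximin = -3.
Column maxima: Match → 4, Undercut → 0; minimax = 0.
-3 ≠ 0, so there is no saddle point; optimal play is mixed.
Let Firm A play High with probability p. Expected payoff against Match: (-3)p + 4(1−p) = −7p + 4; against Undercut: 0p + (-5)(1−p) = 5p − 5.
Setting these equal: −7p + 4 = 5p − 5 ⇒ −12p = -9 ⇒ p = 3/4, and the value is (-7)·(3/4) + 4 = -5/4.
For Firm B: with q = P(Match), equating High's and Low's payoffs gives −3q = 9q − 5 ⇒ q = 5/12.

3/4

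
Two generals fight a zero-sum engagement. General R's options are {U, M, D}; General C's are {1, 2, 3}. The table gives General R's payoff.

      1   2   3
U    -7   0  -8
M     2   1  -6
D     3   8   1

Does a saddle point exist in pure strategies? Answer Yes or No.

Row minima: U → -8, M → -6, D → 1; maximin = 1.
Column maxima: 1 → 3, 2 → 8, 3 → 1; minimax = 1.
maximin = minimax = 1, so a saddle point exists.

Yes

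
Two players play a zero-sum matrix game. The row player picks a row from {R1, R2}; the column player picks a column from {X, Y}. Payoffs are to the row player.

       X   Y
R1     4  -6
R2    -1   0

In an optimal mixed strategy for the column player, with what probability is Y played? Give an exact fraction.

Row minima: R1 → -6, R2 → -1; maximin = -1.
Column maxima: X → 4, Y → 0; minimax = 0.
-1 ≠ 0, so there is no saddle point; optimal play is mixed.
Let the row player play R1 with probability p. Expected payoff against X: 4p + (-1)(1−p) = 5p − 1; against Y: (-6)p + 0(1−p) = −6p.
Setting these equal: 5p − 1 = −6p ⇒ 11p = 1 ⇒ p = 1/11, and the value is (5)·(1/11) − 1 = -6/11.
For the column player: with q = P(X), equating R1's and R2's payoffs gives 10q − 6 = −q ⇒ q = 6/11.

5/11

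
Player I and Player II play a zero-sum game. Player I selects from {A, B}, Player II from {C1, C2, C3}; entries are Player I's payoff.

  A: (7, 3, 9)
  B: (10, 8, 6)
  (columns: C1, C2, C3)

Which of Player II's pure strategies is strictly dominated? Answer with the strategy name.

C1

C2 holds Player I's payoff strictly below C1 in every row: 3 < 7, 8 < 10.
So C1 is strictly dominated for Player II.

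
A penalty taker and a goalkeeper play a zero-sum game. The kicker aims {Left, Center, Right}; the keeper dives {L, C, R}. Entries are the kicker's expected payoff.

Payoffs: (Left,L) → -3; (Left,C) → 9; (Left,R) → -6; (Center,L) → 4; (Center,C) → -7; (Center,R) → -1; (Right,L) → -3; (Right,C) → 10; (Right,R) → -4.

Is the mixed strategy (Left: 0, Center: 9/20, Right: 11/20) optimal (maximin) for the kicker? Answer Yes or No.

Against L this mix gives (9/20)·4 + (11/20)·(-3) = 3/20.
Against C this mix gives (9/20)·(-7) + (11/20)·10 = 47/20.
Against R this mix gives (9/20)·(-1) + (11/20)·(-4) = -53/20.
The keeper will play R, holding the kicker to -53/20. Shifting weight toward the row that does better against R would raise this floor (the equalizing mix achieves -19/10 against both R and C), so the proposed strategy is not optimal.

No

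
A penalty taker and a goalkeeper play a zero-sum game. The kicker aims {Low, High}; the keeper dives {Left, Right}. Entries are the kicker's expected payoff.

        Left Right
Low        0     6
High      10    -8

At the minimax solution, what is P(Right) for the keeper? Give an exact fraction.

Row minima: Low → 0, High → -8; maximin = 0.
Column maxima: Left → 10, Right → 6; minimax = 6.
0 ≠ 6, so there is no saddle point; optimal play is mixed.
Let the kicker play Low with probability p. Expected payoff against Left: 0p + 10(1−p) = −10p + 10; against Right: 6p + (-8)(1−p) = 14p − 8.
Setting these equal: −10p + 10 = 14p − 8 ⇒ −24p = -18 ⇒ p = 3/4, and the value is (-10)·(3/4) + 10 = 5/2.
For the keeper: with q = P(Left), equating Low's and High's payoffs gives −6q + 6 = 18q − 8 ⇒ q = 7/12.

5/12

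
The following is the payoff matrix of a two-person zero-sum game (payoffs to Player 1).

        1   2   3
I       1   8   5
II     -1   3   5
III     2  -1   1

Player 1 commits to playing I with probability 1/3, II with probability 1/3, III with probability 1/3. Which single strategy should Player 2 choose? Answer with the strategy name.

If Player 2 plays 1, Player 1's expected payoff is (1/3)·1 + (1/3)·(-1) + (1/3)·2 = 2/3.
If Player 2 plays 2, Player 1's expected payoff is (1/3)·8 + (1/3)·3 + (1/3)·(-1) = 10/3.
If Player 2 plays 3, Player 1's expected payoff is (1/3)·5 + (1/3)·5 + (1/3)·1 = 11/3.
Player 2 minimizes Player 1's payoff; the smallest is 2/3, so the best response is 1.

1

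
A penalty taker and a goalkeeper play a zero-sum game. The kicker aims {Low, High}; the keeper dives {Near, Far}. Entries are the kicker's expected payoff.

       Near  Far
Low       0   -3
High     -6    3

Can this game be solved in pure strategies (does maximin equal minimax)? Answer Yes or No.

Row minima: Low → -3, High → -6; maximin = -3.
Column maxima: Near → 0, Far → 3; minimax = 0.
-3 ≠ 0, so no pure-strategy equilibrium exists.

No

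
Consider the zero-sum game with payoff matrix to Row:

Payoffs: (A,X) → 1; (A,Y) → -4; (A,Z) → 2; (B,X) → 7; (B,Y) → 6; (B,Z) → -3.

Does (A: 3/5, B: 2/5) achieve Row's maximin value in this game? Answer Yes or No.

Yes

Against X this mix gives (3/5)·1 + (2/5)·7 = 17/5.
Against Y this mix gives (3/5)·(-4) + (2/5)·6 = 0.
Against Z this mix gives (3/5)·2 + (2/5)·(-3) = 0.
All of Column's active replies (Y, Z) yield 0, and no column does worse for Row. The mix makes Column indifferent and guarantees 0, so it is optimal.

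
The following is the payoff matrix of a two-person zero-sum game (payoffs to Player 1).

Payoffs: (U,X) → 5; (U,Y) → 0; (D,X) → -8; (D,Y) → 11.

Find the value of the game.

Row minima: U → 0, D → -8; maximin = 0.
Column maxima: X → 5, Y → 11; minimax = 5.
0 ≠ 5, so there is no saddle point; optimal play is mixed.
Let Player 1 play U with probability p. Expected payoff against X: 5p + (-8)(1−p) = 13p − 8; against Y: 0p + 11(1−p) = −11p + 11.
Setting these equal: 13p − 8 = −11p + 11 ⇒ 24p = 19 ⇒ p = 19/24, and the value is (13)·(19/24) − 8 = 55/24.
For Player 2: with q = P(X), equating U's and D's payoffs gives 5q = −19q + 11 ⇒ q = 11/24.

55/24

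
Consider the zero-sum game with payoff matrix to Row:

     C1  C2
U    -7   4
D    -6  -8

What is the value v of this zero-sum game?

-80/13

Row minima: U → -7, D → -8; maximin = -7.
Column maxima: C1 → -6, C2 → 4; minimax = -6.
-7 ≠ -6, so there is no saddle point; optimal play is mixed.
Let Row play U with probability p. Expected payoff against C1: (-7)p + (-6)(1−p) = −p − 6; against C2: 4p + (-8)(1−p) = 12p − 8.
Setting these equal: −p − 6 = 12p − 8 ⇒ −13p = -2 ⇒ p = 2/13, and the value is (-1)·(2/13) − 6 = -80/13.
For Column: with q = P(C1), equating U's and D's payoffs gives −11q + 4 = 2q − 8 ⇒ q = 12/13.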